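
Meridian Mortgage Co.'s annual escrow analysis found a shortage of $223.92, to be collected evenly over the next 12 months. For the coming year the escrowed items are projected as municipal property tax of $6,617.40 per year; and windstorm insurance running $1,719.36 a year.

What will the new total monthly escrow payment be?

Municipal property tax — $6,617.40 annually
Windstorm insurance — $1,719.36 annually
Yearly total = $8,336.76
Monthly escrow = $8,336.76 ÷ 12 = $694.73
Monthly shortage recovery: $223.92 / 12 = $18.66
New monthly escrow = $694.73 + $18.66 = $713.39

$713.39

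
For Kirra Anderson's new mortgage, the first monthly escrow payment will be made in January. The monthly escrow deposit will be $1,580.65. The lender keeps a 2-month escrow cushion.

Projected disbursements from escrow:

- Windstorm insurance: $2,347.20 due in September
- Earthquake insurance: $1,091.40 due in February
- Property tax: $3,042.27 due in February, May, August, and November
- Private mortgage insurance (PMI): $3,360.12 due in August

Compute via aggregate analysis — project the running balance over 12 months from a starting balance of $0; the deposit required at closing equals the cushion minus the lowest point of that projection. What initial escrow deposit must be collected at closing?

$4,860.98

Cushion = 2 × $1,580.65 = $3,161.30
Trial balance (start $0, +$1,580.65 each month, − disbursements):
  Jan: +$1,580.65 → $1,580.65
  Feb: +$1,580.65 − $4,133.67 → -$972.37
  Mar: +$1,580.65 → $608.28
  Apr: +$1,580.65 → $2,188.93
  May: +$1,580.65 − $3,042.27 → $727.31
  Jun: +$1,580.65 → $2,307.96
  Jul: +$1,580.65 → $3,888.61
  Aug: +$1,580.65 − $6,402.39 → -$933.13
  Sep: +$1,580.65 − $2,347.20 → -$1,699.68
  Oct: +$1,580.65 → -$119.03
  Nov: +$1,580.65 − $3,042.27 → -$1,580.65
  Dec: +$1,580.65 → $0.00
Lowest trial balance = -$1,699.68 (Sep)
Initial deposit = cushion − low point = $3,161.30 − (-$1,699.68) = $4,860.98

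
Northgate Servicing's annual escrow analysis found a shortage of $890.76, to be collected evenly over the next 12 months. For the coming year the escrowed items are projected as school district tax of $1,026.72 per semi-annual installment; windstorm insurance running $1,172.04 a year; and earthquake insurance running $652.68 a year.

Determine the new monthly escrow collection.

$397.41

School district tax = $1,026.72 × 2 = $2,053.44/yr
Windstorm insurance = $1,172.04/yr
Earthquake insurance = $652.68/yr
Yearly total = $3,878.16
Base monthly escrow = $3,878.16 ÷ 12 = $323.18
Shortage spread = $890.76 ÷ 12 = $74.23/mo
New monthly escrow = $323.18 + $74.23 = $397.41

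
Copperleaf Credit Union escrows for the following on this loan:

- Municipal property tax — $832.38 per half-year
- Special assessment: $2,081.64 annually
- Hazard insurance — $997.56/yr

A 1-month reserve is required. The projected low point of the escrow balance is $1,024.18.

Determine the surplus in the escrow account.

Municipal property tax — $832.38 × 2 = $1,664.76/yr
Special assessment — $2,081.64/yr
Hazard insurance — $997.56/yr
Total per year = $1,664.76 + $2,081.64 + $997.56 = $4,743.96
Monthly escrow = $4,743.96 / 12 = $395.33
Cushion = 1 × $395.33 = $395.33
Surplus = $1,024.18 − $395.33 = $628.85

$628.85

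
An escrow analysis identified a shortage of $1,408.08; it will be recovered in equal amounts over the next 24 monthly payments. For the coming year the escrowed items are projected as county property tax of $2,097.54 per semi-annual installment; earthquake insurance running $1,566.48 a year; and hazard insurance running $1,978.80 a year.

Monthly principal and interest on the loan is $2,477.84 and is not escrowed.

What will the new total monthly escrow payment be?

$703.70

County property tax = $2,097.54 × 2 = $4,195.08
Earthquake insurance = $1,566.48
Hazard insurance = $1,978.80
Combined annual = $4,195.08 + $1,566.48 + $1,978.80 = $7,740.36
Monthly escrow = $7,740.36 ÷ 12 = $645.03
Shortage per month = $1,408.08 ÷ 24 = $58.67
Adjusted monthly = $645.03 + $58.67 = $703.70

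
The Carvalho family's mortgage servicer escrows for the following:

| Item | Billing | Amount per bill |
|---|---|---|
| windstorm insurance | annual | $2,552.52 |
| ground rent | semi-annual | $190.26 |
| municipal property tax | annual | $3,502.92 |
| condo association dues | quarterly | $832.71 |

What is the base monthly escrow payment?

$813.90

Windstorm insurance: $2,552.52 annually
Ground rent: $190.26 × 2 = $380.52 annually
Municipal property tax: $3,502.92 annually
Condo association dues: $832.71 × 4 = $3,330.84 annually
Combined annual = $2,552.52 + $380.52 + $3,502.92 + $3,330.84 = $9,766.80
Monthly escrow = $9,766.80 / 12 = $813.90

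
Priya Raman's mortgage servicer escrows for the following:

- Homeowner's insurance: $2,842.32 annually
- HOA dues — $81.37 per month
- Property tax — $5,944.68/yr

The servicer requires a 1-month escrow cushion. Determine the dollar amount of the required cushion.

Homeowner's insurance: $2,842.32 per year
HOA dues: $81.37 × 12 = $976.44 per year
Property tax: $5,944.68 per year
Yearly total = $9,763.44
Per month = $9,763.44 / 12 = $813.62
Reserve = 1 × $813.62 = $813.62

$813.62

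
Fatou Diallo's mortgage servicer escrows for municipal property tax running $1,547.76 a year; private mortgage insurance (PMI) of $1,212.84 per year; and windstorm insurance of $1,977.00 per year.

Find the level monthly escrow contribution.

Municipal property tax = $1,547.76 per year
Private mortgage insurance (PMI) = $1,212.84 per year
Windstorm insurance = $1,977.00 per year
Combined annual = $4,737.60
Base monthly escrow = $4,737.60 / 12 = $394.80

$394.80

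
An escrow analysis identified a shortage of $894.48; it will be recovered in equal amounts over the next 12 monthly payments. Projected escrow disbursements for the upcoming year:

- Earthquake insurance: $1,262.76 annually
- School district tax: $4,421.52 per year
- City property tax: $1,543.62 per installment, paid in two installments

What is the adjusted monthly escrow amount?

Earthquake insurance — $1,262.76 annually
School district tax — $4,421.52 annually
City property tax — $1,543.62 × 2 = $3,087.24 annually
Total per year = $8,771.52
Base monthly escrow = $8,771.52 / 12 = $730.96
Monthly shortage recovery: $894.48 ÷ 12 = $74.54
New monthly escrow = $730.96 + $74.54 = $805.50

$805.50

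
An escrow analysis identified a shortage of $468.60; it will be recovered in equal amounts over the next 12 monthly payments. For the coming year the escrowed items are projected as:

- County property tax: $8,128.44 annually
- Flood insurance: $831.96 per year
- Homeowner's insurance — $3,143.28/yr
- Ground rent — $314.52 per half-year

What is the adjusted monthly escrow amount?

$1,100.11

County property tax: $8,128.44 per year
Flood insurance: $831.96 per year
Homeowner's insurance: $3,143.28 per year
Ground rent: $314.52 × 2 = $629.04 per year
Total per year = $8,128.44 + $831.96 + $3,143.28 + $629.04 = $12,732.72
Monthly = $12,732.72 ÷ 12 = $1,061.06
Shortage per month = $468.60 ÷ 12 = $39.05
Adjusted monthly = $1,061.06 + $39.05 = $1,100.11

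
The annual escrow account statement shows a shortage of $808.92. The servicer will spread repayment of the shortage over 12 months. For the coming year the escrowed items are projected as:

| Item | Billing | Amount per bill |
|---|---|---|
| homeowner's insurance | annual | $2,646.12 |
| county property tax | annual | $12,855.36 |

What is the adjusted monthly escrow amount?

Homeowner's insurance — $2,646.12 annually
County property tax — $12,855.36 annually
Yearly total = $15,501.48
Monthly escrow = $15,501.48 / 12 = $1,291.79
Shortage per month = $808.92 / 12 = $67.41
Adjusted monthly = $1,291.79 + $67.41 = $1,359.20

$1,359.20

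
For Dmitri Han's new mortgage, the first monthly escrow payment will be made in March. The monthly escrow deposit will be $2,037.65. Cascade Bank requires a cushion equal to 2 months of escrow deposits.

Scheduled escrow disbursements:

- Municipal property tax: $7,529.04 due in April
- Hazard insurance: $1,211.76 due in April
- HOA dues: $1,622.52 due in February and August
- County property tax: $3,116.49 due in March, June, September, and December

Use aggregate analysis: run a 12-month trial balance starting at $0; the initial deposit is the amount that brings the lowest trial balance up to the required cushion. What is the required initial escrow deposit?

Cushion = 2 × $2,037.65 = $4,075.30
Trial balance (start $0, +$2,037.65 each month, − disbursements):
  Mar: +$2,037.65 − $3,116.49 → -$1,078.84
  Apr: +$2,037.65 − $8,740.80 → -$7,781.99
  May: +$2,037.65 → -$5,744.34
  Jun: +$2,037.65 − $3,116.49 → -$6,823.18
  Jul: +$2,037.65 → -$4,785.53
  Aug: +$2,037.65 − $1,622.52 → -$4,370.40
  Sep: +$2,037.65 − $3,116.49 → -$5,449.24
  Oct: +$2,037.65 → -$3,411.59
  Nov: +$2,037.65 → -$1,373.94
  Dec: +$2,037.65 − $3,116.49 → -$2,452.78
  Jan: +$2,037.65 → -$415.13
  Feb: +$2,037.65 − $1,622.52 → $0.00
Lowest trial balance = -$7,781.99 (Apr)
Initial deposit = cushion − low point = $4,075.30 − (-$7,781.99) = $11,857.29

$11,857.29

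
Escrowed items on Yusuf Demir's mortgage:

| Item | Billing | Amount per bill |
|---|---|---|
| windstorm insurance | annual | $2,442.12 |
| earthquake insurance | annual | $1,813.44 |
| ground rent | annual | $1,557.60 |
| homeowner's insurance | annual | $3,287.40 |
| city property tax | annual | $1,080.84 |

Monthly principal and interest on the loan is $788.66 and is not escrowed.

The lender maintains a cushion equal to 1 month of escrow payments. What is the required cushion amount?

$848.45

Windstorm insurance: $2,442.12/yr
Earthquake insurance: $1,813.44/yr
Ground rent: $1,557.60/yr
Homeowner's insurance: $3,287.40/yr
City property tax: $1,080.84/yr
Yearly total = $2,442.12 + $1,813.44 + $1,557.60 + $3,287.40 + $1,080.84 = $10,181.40
Monthly = $10,181.40 / 12 = $848.45
Cushion = 1 × $848.45 = $848.45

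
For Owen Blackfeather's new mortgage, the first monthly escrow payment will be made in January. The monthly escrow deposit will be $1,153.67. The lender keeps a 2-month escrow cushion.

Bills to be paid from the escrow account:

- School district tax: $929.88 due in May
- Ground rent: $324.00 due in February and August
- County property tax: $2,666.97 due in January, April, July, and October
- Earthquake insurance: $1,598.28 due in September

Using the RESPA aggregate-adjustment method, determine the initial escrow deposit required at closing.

$4,614.68

Cushion = 2 × $1,153.67 = $2,307.34
Trial balance (start $0, +$1,153.67 each month, − disbursements):
  Jan: +$1,153.67 − $2,666.97 → -$1,513.30
  Feb: +$1,153.67 − $324.00 → -$683.63
  Mar: +$1,153.67 → $470.04
  Apr: +$1,153.67 − $2,666.97 → -$1,043.26
  May: +$1,153.67 − $929.88 → -$819.47
  Jun: +$1,153.67 → $334.20
  Jul: +$1,153.67 − $2,666.97 → -$1,179.10
  Aug: +$1,153.67 − $324.00 → -$349.43
  Sep: +$1,153.67 − $1,598.28 → -$794.04
  Oct: +$1,153.67 − $2,666.97 → -$2,307.34
  Nov: +$1,153.67 → -$1,153.67
  Dec: +$1,153.67 → $0.00
Lowest trial balance = -$2,307.34 (Oct)
Initial deposit = cushion − low point = $2,307.34 − (-$2,307.34) = $4,614.68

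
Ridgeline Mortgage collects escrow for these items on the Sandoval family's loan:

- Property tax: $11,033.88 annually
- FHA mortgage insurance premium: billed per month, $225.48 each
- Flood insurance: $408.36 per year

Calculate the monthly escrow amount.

$1,179.00

Property tax = $11,033.88/yr
FHA mortgage insurance premium = $225.48 × 12 = $2,705.76/yr
Flood insurance = $408.36/yr
Total per year = $14,148.00
Per month = $14,148.00 / 12 = $1,179.00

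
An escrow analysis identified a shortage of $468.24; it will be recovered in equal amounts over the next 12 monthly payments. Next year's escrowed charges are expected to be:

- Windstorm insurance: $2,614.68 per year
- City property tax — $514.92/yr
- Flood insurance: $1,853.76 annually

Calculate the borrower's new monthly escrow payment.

$454.30

Windstorm insurance — $2,614.68 per year
City property tax — $514.92 per year
Flood insurance — $1,853.76 per year
Combined annual = $4,983.36
Monthly escrow = $4,983.36 / 12 = $415.28
Monthly shortage recovery: $468.24 / 12 = $39.02
New monthly escrow = $415.28 + $39.02 = $454.30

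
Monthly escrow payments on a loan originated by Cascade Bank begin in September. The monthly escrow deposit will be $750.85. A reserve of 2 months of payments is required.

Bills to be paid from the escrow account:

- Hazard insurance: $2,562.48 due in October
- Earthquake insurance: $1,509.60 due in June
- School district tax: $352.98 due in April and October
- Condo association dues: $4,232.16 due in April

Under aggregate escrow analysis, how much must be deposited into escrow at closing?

$3,003.40

Cushion = 2 × $750.85 = $1,501.70
Trial balance (start $0, +$750.85 each month, − disbursements):
  Sep: +$750.85 → $750.85
  Oct: +$750.85 − $2,915.46 → -$1,413.76
  Nov: +$750.85 → -$662.91
  Dec: +$750.85 → $87.94
  Jan: +$750.85 → $838.79
  Feb: +$750.85 → $1,589.64
  Mar: +$750.85 → $2,340.49
  Apr: +$750.85 − $4,585.14 → -$1,493.80
  May: +$750.85 → -$742.95
  Jun: +$750.85 − $1,509.60 → -$1,501.70
  Jul: +$750.85 → -$750.85
  Aug: +$750.85 → $0.00
Lowest trial balance = -$1,501.70 (Jun)
Initial deposit = cushion − low point = $1,501.70 − (-$1,501.70) = $3,003.40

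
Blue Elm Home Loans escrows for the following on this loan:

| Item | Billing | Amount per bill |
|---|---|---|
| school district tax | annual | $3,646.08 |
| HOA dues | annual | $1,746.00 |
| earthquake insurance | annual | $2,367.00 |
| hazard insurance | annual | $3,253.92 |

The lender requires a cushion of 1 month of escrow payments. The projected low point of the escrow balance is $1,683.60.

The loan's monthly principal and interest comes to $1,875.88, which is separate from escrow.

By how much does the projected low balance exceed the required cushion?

$765.85

School district tax: $3,646.08/yr
HOA dues: $1,746.00/yr
Earthquake insurance: $2,367.00/yr
Hazard insurance: $3,253.92/yr
Total per year = $3,646.08 + $1,746.00 + $2,367.00 + $3,253.92 = $11,013.00
Base monthly escrow = $11,013.00 / 12 = $917.75
Required cushion = 1 × $917.75 = $917.75
Surplus = $1,683.60 − $917.75 = $765.85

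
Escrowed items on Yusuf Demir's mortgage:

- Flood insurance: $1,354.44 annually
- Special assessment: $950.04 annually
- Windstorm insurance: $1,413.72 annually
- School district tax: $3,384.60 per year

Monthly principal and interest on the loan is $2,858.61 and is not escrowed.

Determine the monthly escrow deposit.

$591.90

Flood insurance — $1,354.44/yr
Special assessment — $950.04/yr
Windstorm insurance — $1,413.72/yr
School district tax — $3,384.60/yr
Total per year = $1,354.44 + $950.04 + $1,413.72 + $3,384.60 = $7,102.80
Monthly = $7,102.80 / 12 = $591.90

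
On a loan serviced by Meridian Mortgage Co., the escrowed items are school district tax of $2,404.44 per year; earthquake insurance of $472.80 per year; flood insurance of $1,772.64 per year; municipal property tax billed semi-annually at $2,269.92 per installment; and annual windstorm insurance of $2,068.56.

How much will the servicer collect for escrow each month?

$938.19

School district tax = $2,404.44 annually
Earthquake insurance = $472.80 annually
Flood insurance = $1,772.64 annually
Municipal property tax = $2,269.92 × 2 = $4,539.84 annually
Windstorm insurance = $2,068.56 annually
Annual escrow total = $2,404.44 + $472.80 + $1,772.64 + $4,539.84 + $2,068.56 = $11,258.28
Base monthly escrow = $11,258.28 / 12 = $938.19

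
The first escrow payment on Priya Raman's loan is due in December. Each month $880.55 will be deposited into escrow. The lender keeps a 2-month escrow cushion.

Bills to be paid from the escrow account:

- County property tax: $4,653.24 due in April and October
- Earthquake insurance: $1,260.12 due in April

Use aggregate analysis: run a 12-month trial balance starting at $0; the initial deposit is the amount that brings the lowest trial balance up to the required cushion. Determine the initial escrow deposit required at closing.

$3,271.71

Cushion = 2 × $880.55 = $1,761.10
Trial balance (start $0, +$880.55 each month, − disbursements):
  Dec: +$880.55 → $880.55
  Jan: +$880.55 → $1,761.10
  Feb: +$880.55 → $2,641.65
  Mar: +$880.55 → $3,522.20
  Apr: +$880.55 − $5,913.36 → -$1,510.61
  May: +$880.55 → -$630.06
  Jun: +$880.55 → $250.49
  Jul: +$880.55 → $1,131.04
  Aug: +$880.55 → $2,011.59
  Sep: +$880.55 → $2,892.14
  Oct: +$880.55 − $4,653.24 → -$880.55
  Nov: +$880.55 → $0.00
Lowest trial balance = -$1,510.61 (Apr)
Initial deposit = cushion − low point = $1,761.10 − (-$1,510.61) = $3,271.71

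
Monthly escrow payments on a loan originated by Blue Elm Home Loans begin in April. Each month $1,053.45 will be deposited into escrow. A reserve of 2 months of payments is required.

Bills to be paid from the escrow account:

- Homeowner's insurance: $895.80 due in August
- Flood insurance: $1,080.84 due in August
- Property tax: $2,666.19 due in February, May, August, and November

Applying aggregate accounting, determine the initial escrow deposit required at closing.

$4,148.67

Cushion = 2 × $1,053.45 = $2,106.90
Trial balance (start $0, +$1,053.45 each month, − disbursements):
  Apr: +$1,053.45 → $1,053.45
  May: +$1,053.45 − $2,666.19 → -$559.29
  Jun: +$1,053.45 → $494.16
  Jul: +$1,053.45 → $1,547.61
  Aug: +$1,053.45 − $4,642.83 → -$2,041.77
  Sep: +$1,053.45 → -$988.32
  Oct: +$1,053.45 → $65.13
  Nov: +$1,053.45 − $2,666.19 → -$1,547.61
  Dec: +$1,053.45 → -$494.16
  Jan: +$1,053.45 → $559.29
  Feb: +$1,053.45 − $2,666.19 → -$1,053.45
  Mar: +$1,053.45 → $0.00
Lowest trial balance = -$2,041.77 (Aug)
Initial deposit = cushion − low point = $2,106.90 − (-$2,041.77) = $4,148.67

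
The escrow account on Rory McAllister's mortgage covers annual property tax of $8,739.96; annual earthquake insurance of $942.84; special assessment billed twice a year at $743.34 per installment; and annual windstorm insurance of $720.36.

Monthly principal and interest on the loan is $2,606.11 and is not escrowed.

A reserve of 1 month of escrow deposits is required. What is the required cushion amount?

Property tax = $8,739.96/yr
Earthquake insurance = $942.84/yr
Special assessment = $743.34 × 2 = $1,486.68/yr
Windstorm insurance = $720.36/yr
Combined annual = $11,889.84
Base monthly escrow = $11,889.84 ÷ 12 = $990.82
Required cushion = 1 × $990.82 = $990.82

$990.82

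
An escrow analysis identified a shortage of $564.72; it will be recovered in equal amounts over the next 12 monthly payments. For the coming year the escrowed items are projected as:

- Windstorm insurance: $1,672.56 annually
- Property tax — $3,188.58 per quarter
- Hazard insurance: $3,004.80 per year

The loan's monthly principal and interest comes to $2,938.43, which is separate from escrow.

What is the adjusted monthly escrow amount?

Windstorm insurance — $1,672.56 per year
Property tax — $3,188.58 × 4 = $12,754.32 per year
Hazard insurance — $3,004.80 per year
Total annual escrow = $1,672.56 + $12,754.32 + $3,004.80 = $17,431.68
Monthly escrow = $17,431.68 / 12 = $1,452.64
Shortage per month = $564.72 / 12 = $47.06
Adjusted monthly = $1,452.64 + $47.06 = $1,499.70

$1,499.70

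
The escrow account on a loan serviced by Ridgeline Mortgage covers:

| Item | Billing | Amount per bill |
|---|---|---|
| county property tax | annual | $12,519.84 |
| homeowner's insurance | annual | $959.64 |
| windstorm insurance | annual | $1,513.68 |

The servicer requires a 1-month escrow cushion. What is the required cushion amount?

County property tax = $12,519.84 per year
Homeowner's insurance = $959.64 per year
Windstorm insurance = $1,513.68 per year
Total per year = $14,993.16
Monthly = $14,993.16 ÷ 12 = $1,249.43
Reserve = 1 × $1,249.43 = $1,249.43

$1,249.43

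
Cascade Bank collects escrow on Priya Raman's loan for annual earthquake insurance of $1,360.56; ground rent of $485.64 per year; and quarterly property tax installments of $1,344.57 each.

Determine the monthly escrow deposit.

Earthquake insurance: $1,360.56
Ground rent: $485.64
Property tax: $1,344.57 × 4 = $5,378.28
Yearly total = $7,224.48
Per month = $7,224.48 / 12 = $602.04

$602.04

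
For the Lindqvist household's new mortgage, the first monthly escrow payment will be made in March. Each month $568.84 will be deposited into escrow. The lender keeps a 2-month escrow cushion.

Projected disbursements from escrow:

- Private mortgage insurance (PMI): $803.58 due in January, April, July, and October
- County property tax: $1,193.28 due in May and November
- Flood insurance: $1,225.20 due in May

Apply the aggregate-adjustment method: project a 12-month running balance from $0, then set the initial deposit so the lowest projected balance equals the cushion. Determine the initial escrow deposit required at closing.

Cushion = 2 × $568.84 = $1,137.68
Trial balance (start $0, +$568.84 each month, − disbursements):
  Mar: +$568.84 → $568.84
  Apr: +$568.84 − $803.58 → $334.10
  May: +$568.84 − $2,418.48 → -$1,515.54
  Jun: +$568.84 → -$946.70
  Jul: +$568.84 − $803.58 → -$1,181.44
  Aug: +$568.84 → -$612.60
  Sep: +$568.84 → -$43.76
  Oct: +$568.84 − $803.58 → -$278.50
  Nov: +$568.84 − $1,193.28 → -$902.94
  Dec: +$568.84 → -$334.10
  Jan: +$568.84 − $803.58 → -$568.84
  Feb: +$568.84 → $0.00
Lowest trial balance = -$1,515.54 (May)
Initial deposit = cushion − low point = $1,137.68 − (-$1,515.54) = $2,653.22

$2,653.22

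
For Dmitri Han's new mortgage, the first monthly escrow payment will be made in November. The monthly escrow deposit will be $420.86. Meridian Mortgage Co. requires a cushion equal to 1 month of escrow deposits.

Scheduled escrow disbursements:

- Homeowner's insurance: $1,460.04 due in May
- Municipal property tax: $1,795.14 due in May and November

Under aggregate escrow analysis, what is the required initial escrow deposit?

$2,525.16

Cushion = 1 × $420.86 = $420.86
Trial balance (start $0, +$420.86 each month, − disbursements):
  Nov: +$420.86 − $1,795.14 → -$1,374.28
  Dec: +$420.86 → -$953.42
  Jan: +$420.86 → -$532.56
  Feb: +$420.86 → -$111.70
  Mar: +$420.86 → $309.16
  Apr: +$420.86 → $730.02
  May: +$420.86 − $3,255.18 → -$2,104.30
  Jun: +$420.86 → -$1,683.44
  Jul: +$420.86 → -$1,262.58
  Aug: +$420.86 → -$841.72
  Sep: +$420.86 → -$420.86
  Oct: +$420.86 → $0.00
Lowest trial balance = -$2,104.30 (May)
Initial deposit = cushion − low point = $420.86 − (-$2,104.30) = $2,525.16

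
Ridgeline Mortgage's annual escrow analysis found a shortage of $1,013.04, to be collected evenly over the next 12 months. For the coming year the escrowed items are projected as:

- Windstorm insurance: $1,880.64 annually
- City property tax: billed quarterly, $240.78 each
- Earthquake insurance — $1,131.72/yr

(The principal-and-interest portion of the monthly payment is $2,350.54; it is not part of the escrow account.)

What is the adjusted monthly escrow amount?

$415.71

Windstorm insurance = $1,880.64 per year
City property tax = $240.78 × 4 = $963.12 per year
Earthquake insurance = $1,131.72 per year
Yearly total = $1,880.64 + $963.12 + $1,131.72 = $3,975.48
Per month = $3,975.48 ÷ 12 = $331.29
Shortage spread = $1,013.04 / 12 = $84.42/mo
New monthly escrow = $331.29 + $84.42 = $415.71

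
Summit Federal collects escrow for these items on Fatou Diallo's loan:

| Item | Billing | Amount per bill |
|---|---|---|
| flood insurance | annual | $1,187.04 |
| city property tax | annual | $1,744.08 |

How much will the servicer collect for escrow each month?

$244.26

Flood insurance — $1,187.04/yr
City property tax — $1,744.08/yr
Annual escrow total = $2,931.12
Monthly escrow = $2,931.12 / 12 = $244.26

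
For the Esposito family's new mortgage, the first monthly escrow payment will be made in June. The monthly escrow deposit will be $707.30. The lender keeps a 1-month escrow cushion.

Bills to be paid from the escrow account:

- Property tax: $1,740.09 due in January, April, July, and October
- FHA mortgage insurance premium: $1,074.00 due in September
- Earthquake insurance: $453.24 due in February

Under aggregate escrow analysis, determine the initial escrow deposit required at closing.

$1,724.98

Cushion = 1 × $707.30 = $707.30
Trial balance (start $0, +$707.30 each month, − disbursements):
  Jun: +$707.30 → $707.30
  Jul: +$707.30 − $1,740.09 → -$325.49
  Aug: +$707.30 → $381.81
  Sep: +$707.30 − $1,074.00 → $15.11
  Oct: +$707.30 − $1,740.09 → -$1,017.68
  Nov: +$707.30 → -$310.38
  Dec: +$707.30 → $396.92
  Jan: +$707.30 − $1,740.09 → -$635.87
  Feb: +$707.30 − $453.24 → -$381.81
  Mar: +$707.30 → $325.49
  Apr: +$707.30 − $1,740.09 → -$707.30
  May: +$707.30 → $0.00
Lowest trial balance = -$1,017.68 (Oct)
Initial deposit = cushion − low point = $707.30 − (-$1,017.68) = $1,724.98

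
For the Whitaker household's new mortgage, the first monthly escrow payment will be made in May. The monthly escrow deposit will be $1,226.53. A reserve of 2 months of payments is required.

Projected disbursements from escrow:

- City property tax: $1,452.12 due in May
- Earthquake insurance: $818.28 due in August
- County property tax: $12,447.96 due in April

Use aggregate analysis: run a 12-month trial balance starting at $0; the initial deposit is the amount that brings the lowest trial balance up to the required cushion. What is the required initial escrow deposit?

$2,678.65

Cushion = 2 × $1,226.53 = $2,453.06
Trial balance (start $0, +$1,226.53 each month, − disbursements):
  May: +$1,226.53 − $1,452.12 → -$225.59
  Jun: +$1,226.53 → $1,000.94
  Jul: +$1,226.53 → $2,227.47
  Aug: +$1,226.53 − $818.28 → $2,635.72
  Sep: +$1,226.53 → $3,862.25
  Oct: +$1,226.53 → $5,088.78
  Nov: +$1,226.53 → $6,315.31
  Dec: +$1,226.53 → $7,541.84
  Jan: +$1,226.53 → $8,768.37
  Feb: +$1,226.53 → $9,994.90
  Mar: +$1,226.53 → $11,221.43
  Apr: +$1,226.53 − $12,447.96 → $0.00
Lowest trial balance = -$225.59 (May)
Initial deposit = cushion − low point = $2,453.06 − (-$225.59) = $2,678.65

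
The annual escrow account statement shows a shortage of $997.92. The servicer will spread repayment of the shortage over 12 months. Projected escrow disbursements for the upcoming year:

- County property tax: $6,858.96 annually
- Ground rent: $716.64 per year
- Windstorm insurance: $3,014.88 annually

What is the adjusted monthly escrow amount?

$965.70

County property tax: $6,858.96
Ground rent: $716.64
Windstorm insurance: $3,014.88
Annual escrow total = $10,590.48
Monthly = $10,590.48 ÷ 12 = $882.54
Shortage spread = $997.92 / 12 = $83.16/mo
New monthly escrow = $882.54 + $83.16 = $965.70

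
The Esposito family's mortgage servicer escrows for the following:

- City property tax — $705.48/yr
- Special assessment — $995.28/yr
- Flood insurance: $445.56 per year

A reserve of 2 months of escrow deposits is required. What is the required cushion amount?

City property tax = $705.48 annually
Special assessment = $995.28 annually
Flood insurance = $445.56 annually
Total per year = $705.48 + $995.28 + $445.56 = $2,146.32
Base monthly escrow = $2,146.32 ÷ 12 = $178.86
Required cushion = 2 × $178.86 = $357.72

$357.72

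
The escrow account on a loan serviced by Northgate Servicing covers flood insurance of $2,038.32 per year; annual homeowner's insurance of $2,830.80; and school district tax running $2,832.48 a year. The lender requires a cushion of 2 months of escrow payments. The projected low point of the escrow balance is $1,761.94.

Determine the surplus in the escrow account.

Flood insurance — $2,038.32/yr
Homeowner's insurance — $2,830.80/yr
School district tax — $2,832.48/yr
Total annual escrow = $2,038.32 + $2,830.80 + $2,832.48 = $7,701.60
Monthly escrow = $7,701.60 ÷ 12 = $641.80
Cushion = 2 × $641.80 = $1,283.60
Excess over cushion: $1,761.94 − $1,283.60 = $478.34

$478.34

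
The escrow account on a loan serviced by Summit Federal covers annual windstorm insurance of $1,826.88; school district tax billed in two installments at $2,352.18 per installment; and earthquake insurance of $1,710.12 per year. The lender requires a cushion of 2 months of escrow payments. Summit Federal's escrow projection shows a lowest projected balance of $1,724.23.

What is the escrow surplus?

Windstorm insurance = $1,826.88
School district tax = $2,352.18 × 2 = $4,704.36
Earthquake insurance = $1,710.12
Total annual escrow = $1,826.88 + $4,704.36 + $1,710.12 = $8,241.36
Per month = $8,241.36 / 12 = $686.78
Required cushion = 2 × $686.78 = $1,373.56
Excess over cushion: $1,724.23 − $1,373.56 = $350.67

$350.67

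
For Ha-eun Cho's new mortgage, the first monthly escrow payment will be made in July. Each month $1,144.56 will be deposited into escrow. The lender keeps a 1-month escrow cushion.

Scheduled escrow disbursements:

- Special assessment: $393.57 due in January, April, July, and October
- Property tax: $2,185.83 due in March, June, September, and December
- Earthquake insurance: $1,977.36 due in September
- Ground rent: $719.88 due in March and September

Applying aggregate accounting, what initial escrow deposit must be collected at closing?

$2,987.52

Cushion = 1 × $1,144.56 = $1,144.56
Trial balance (start $0, +$1,144.56 each month, − disbursements):
  Jul: +$1,144.56 − $393.57 → $750.99
  Aug: +$1,144.56 → $1,895.55
  Sep: +$1,144.56 − $4,883.07 → -$1,842.96
  Oct: +$1,144.56 − $393.57 → -$1,091.97
  Nov: +$1,144.56 → $52.59
  Dec: +$1,144.56 − $2,185.83 → -$988.68
  Jan: +$1,144.56 − $393.57 → -$237.69
  Feb: +$1,144.56 → $906.87
  Mar: +$1,144.56 − $2,905.71 → -$854.28
  Apr: +$1,144.56 − $393.57 → -$103.29
  May: +$1,144.56 → $1,041.27
  Jun: +$1,144.56 − $2,185.83 → $0.00
Lowest trial balance = -$1,842.96 (Sep)
Initial deposit = cushion − low point = $1,144.56 − (-$1,842.96) = $2,987.52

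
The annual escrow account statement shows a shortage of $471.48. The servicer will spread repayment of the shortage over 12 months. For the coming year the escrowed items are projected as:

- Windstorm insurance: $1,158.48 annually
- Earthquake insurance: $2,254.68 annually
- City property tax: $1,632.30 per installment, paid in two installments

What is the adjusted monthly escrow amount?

$595.77

Windstorm insurance = $1,158.48 per year
Earthquake insurance = $2,254.68 per year
City property tax = $1,632.30 × 2 = $3,264.60 per year
Total annual escrow = $1,158.48 + $2,254.68 + $3,264.60 = $6,677.76
Monthly = $6,677.76 ÷ 12 = $556.48
Shortage spread = $471.48 / 12 = $39.29/mo
New monthly escrow = $556.48 + $39.29 = $595.77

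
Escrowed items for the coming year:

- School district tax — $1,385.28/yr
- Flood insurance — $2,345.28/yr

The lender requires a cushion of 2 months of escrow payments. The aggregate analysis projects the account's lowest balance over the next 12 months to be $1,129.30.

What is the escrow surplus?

$507.54

School district tax: $1,385.28/yr
Flood insurance: $2,345.28/yr
Total per year = $1,385.28 + $2,345.28 = $3,730.56
Monthly = $3,730.56 ÷ 12 = $310.88
Required reserve = 2 × $310.88 = $621.76
Excess over cushion: $1,129.30 − $621.76 = $507.54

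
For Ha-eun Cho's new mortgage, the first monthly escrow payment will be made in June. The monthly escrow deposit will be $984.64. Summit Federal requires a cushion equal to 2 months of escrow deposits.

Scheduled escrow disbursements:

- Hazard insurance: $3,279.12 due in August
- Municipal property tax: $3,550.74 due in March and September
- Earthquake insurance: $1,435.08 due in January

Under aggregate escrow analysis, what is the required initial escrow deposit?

$4,860.58

Cushion = 2 × $984.64 = $1,969.28
Trial balance (start $0, +$984.64 each month, − disbursements):
  Jun: +$984.64 → $984.64
  Jul: +$984.64 → $1,969.28
  Aug: +$984.64 − $3,279.12 → -$325.20
  Sep: +$984.64 − $3,550.74 → -$2,891.30
  Oct: +$984.64 → -$1,906.66
  Nov: +$984.64 → -$922.02
  Dec: +$984.64 → $62.62
  Jan: +$984.64 − $1,435.08 → -$387.82
  Feb: +$984.64 → $596.82
  Mar: +$984.64 − $3,550.74 → -$1,969.28
  Apr: +$984.64 → -$984.64
  May: +$984.64 → $0.00
Lowest trial balance = -$2,891.30 (Sep)
Initial deposit = cushion − low point = $1,969.28 − (-$2,891.30) = $4,860.58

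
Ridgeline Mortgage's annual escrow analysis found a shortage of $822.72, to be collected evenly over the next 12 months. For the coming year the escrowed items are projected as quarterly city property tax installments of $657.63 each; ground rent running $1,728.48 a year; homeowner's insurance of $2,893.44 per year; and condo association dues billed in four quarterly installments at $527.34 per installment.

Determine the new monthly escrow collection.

City property tax = $657.63 × 4 = $2,630.52
Ground rent = $1,728.48
Homeowner's insurance = $2,893.44
Condo association dues = $527.34 × 4 = $2,109.36
Yearly total = $2,630.52 + $1,728.48 + $2,893.44 + $2,109.36 = $9,361.80
Per month = $9,361.80 ÷ 12 = $780.15
Monthly shortage recovery: $822.72 ÷ 12 = $68.56
Adjusted monthly = $780.15 + $68.56 = $848.71

$848.71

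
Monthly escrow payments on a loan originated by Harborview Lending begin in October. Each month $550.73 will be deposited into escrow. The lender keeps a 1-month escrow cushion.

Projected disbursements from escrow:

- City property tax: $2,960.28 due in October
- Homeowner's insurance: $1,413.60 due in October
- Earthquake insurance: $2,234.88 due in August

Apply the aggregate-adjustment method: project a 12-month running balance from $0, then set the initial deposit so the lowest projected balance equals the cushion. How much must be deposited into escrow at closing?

$4,373.88

Cushion = 1 × $550.73 = $550.73
Trial balance (start $0, +$550.73 each month, − disbursements):
  Oct: +$550.73 − $4,373.88 → -$3,823.15
  Nov: +$550.73 → -$3,272.42
  Dec: +$550.73 → -$2,721.69
  Jan: +$550.73 → -$2,170.96
  Feb: +$550.73 → -$1,620.23
  Mar: +$550.73 → -$1,069.50
  Apr: +$550.73 → -$518.77
  May: +$550.73 → $31.96
  Jun: +$550.73 → $582.69
  Jul: +$550.73 → $1,133.42
  Aug: +$550.73 − $2,234.88 → -$550.73
  Sep: +$550.73 → $0.00
Lowest trial balance = -$3,823.15 (Oct)
Initial deposit = cushion − low point = $550.73 − (-$3,823.15) = $4,373.88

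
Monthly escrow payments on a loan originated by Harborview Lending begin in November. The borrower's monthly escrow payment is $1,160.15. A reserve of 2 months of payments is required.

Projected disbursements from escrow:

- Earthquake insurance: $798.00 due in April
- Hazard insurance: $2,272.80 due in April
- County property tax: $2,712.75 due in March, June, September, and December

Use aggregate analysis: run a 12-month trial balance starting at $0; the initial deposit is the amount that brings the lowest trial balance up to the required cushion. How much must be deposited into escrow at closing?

Cushion = 2 × $1,160.15 = $2,320.30
Trial balance (start $0, +$1,160.15 each month, − disbursements):
  Nov: +$1,160.15 → $1,160.15
  Dec: +$1,160.15 − $2,712.75 → -$392.45
  Jan: +$1,160.15 → $767.70
  Feb: +$1,160.15 → $1,927.85
  Mar: +$1,160.15 − $2,712.75 → $375.25
  Apr: +$1,160.15 − $3,070.80 → -$1,535.40
  May: +$1,160.15 → -$375.25
  Jun: +$1,160.15 − $2,712.75 → -$1,927.85
  Jul: +$1,160.15 → -$767.70
  Aug: +$1,160.15 → $392.45
  Sep: +$1,160.15 − $2,712.75 → -$1,160.15
  Oct: +$1,160.15 → $0.00
Lowest trial balance = -$1,927.85 (Jun)
Initial deposit = cushion − low point = $2,320.30 − (-$1,927.85) = $4,248.15

$4,248.15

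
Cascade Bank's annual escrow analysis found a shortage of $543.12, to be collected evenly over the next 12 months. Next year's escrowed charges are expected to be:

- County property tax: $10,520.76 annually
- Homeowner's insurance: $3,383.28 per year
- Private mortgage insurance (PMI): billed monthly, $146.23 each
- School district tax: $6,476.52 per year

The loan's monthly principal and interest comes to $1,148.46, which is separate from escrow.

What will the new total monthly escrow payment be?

$1,889.87

County property tax: $10,520.76
Homeowner's insurance: $3,383.28
Private mortgage insurance (PMI): $146.23 × 12 = $1,754.76
School district tax: $6,476.52
Total per year = $22,135.32
Base monthly escrow = $22,135.32 / 12 = $1,844.61
Monthly shortage recovery: $543.12 / 12 = $45.26
New monthly escrow = $1,844.61 + $45.26 = $1,889.87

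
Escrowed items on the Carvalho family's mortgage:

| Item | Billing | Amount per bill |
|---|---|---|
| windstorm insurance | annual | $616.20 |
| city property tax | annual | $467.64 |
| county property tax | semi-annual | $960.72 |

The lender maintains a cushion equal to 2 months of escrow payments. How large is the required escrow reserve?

$500.88

Windstorm insurance — $616.20/yr
City property tax — $467.64/yr
County property tax — $960.72 × 2 = $1,921.44/yr
Total annual escrow = $3,005.28
Base monthly escrow = $3,005.28 ÷ 12 = $250.44
Reserve = 2 × $250.44 = $500.88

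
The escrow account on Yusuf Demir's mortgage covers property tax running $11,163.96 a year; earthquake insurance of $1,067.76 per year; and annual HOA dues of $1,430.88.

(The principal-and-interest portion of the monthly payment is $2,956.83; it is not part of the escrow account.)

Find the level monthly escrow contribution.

Property tax — $11,163.96/yr
Earthquake insurance — $1,067.76/yr
HOA dues — $1,430.88/yr
Total annual escrow = $11,163.96 + $1,067.76 + $1,430.88 = $13,662.60
Per month = $13,662.60 ÷ 12 = $1,138.55

$1,138.55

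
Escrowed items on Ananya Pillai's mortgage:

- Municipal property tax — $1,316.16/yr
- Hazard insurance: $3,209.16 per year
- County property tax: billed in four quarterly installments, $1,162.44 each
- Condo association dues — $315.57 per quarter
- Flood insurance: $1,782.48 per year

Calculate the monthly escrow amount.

Municipal property tax — $1,316.16/yr
Hazard insurance — $3,209.16/yr
County property tax — $1,162.44 × 4 = $4,649.76/yr
Condo association dues — $315.57 × 4 = $1,262.28/yr
Flood insurance — $1,782.48/yr
Annual escrow total = $1,316.16 + $3,209.16 + $4,649.76 + $1,262.28 + $1,782.48 = $12,219.84
Per month = $12,219.84 ÷ 12 = $1,018.32

$1,018.32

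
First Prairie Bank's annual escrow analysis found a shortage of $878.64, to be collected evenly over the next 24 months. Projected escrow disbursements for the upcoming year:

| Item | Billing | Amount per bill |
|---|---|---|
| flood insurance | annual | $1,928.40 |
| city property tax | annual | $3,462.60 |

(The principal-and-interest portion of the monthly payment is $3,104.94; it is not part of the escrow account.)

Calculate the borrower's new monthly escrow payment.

$485.86

Flood insurance: $1,928.40
City property tax: $3,462.60
Yearly total = $1,928.40 + $3,462.60 = $5,391.00
Monthly escrow = $5,391.00 ÷ 12 = $449.25
Monthly shortage recovery: $878.64 ÷ 24 = $36.61
Adjusted monthly = $449.25 + $36.61 = $485.86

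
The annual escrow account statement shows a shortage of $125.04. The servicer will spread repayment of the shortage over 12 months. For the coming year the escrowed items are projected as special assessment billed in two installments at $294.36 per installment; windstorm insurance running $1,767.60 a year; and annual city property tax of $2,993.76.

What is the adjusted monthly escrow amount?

$456.26

Special assessment: $294.36 × 2 = $588.72
Windstorm insurance: $1,767.60
City property tax: $2,993.76
Annual escrow total = $5,350.08
Base monthly escrow = $5,350.08 ÷ 12 = $445.84
Shortage per month = $125.04 / 12 = $10.42
New monthly escrow = $445.84 + $10.42 = $456.26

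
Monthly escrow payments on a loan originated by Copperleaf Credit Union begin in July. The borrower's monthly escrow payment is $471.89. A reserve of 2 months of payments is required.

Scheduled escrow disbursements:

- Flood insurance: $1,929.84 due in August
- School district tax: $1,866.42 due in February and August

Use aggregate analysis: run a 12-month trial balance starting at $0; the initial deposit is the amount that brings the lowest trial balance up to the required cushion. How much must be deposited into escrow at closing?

$3,796.26

Cushion = 2 × $471.89 = $943.78
Trial balance (start $0, +$471.89 each month, − disbursements):
  Jul: +$471.89 → $471.89
  Aug: +$471.89 − $3,796.26 → -$2,852.48
  Sep: +$471.89 → -$2,380.59
  Oct: +$471.89 → -$1,908.70
  Nov: +$471.89 → -$1,436.81
  Dec: +$471.89 → -$964.92
  Jan: +$471.89 → -$493.03
  Feb: +$471.89 − $1,866.42 → -$1,887.56
  Mar: +$471.89 → -$1,415.67
  Apr: +$471.89 → -$943.78
  May: +$471.89 → -$471.89
  Jun: +$471.89 → $0.00
Lowest trial balance = -$2,852.48 (Aug)
Initial deposit = cushion − low point = $943.78 − (-$2,852.48) = $3,796.26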